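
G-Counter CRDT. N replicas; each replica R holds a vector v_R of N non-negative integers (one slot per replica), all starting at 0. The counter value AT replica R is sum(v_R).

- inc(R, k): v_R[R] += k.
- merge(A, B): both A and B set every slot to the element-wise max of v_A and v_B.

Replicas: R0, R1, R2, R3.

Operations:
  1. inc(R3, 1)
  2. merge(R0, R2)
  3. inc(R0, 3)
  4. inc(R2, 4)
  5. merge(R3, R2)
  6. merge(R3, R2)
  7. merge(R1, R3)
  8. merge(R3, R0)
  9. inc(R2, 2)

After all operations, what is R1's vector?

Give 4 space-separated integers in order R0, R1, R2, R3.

Answer: 0 0 4 1

Derivation:
Op 1: inc R3 by 1 -> R3=(0,0,0,1) value=1
Op 2: merge R0<->R2 -> R0=(0,0,0,0) R2=(0,0,0,0)
Op 3: inc R0 by 3 -> R0=(3,0,0,0) value=3
Op 4: inc R2 by 4 -> R2=(0,0,4,0) value=4
Op 5: merge R3<->R2 -> R3=(0,0,4,1) R2=(0,0,4,1)
Op 6: merge R3<->R2 -> R3=(0,0,4,1) R2=(0,0,4,1)
Op 7: merge R1<->R3 -> R1=(0,0,4,1) R3=(0,0,4,1)
Op 8: merge R3<->R0 -> R3=(3,0,4,1) R0=(3,0,4,1)
Op 9: inc R2 by 2 -> R2=(0,0,6,1) value=7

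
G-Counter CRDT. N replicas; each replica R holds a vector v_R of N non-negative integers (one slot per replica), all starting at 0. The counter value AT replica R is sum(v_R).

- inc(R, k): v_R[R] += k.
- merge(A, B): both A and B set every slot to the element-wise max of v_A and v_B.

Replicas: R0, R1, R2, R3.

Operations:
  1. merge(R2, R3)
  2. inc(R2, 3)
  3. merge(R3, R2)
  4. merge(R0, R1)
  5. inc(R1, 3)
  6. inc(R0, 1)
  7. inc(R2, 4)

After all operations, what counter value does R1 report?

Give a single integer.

Answer: 3

Derivation:
Op 1: merge R2<->R3 -> R2=(0,0,0,0) R3=(0,0,0,0)
Op 2: inc R2 by 3 -> R2=(0,0,3,0) value=3
Op 3: merge R3<->R2 -> R3=(0,0,3,0) R2=(0,0,3,0)
Op 4: merge R0<->R1 -> R0=(0,0,0,0) R1=(0,0,0,0)
Op 5: inc R1 by 3 -> R1=(0,3,0,0) value=3
Op 6: inc R0 by 1 -> R0=(1,0,0,0) value=1
Op 7: inc R2 by 4 -> R2=(0,0,7,0) value=7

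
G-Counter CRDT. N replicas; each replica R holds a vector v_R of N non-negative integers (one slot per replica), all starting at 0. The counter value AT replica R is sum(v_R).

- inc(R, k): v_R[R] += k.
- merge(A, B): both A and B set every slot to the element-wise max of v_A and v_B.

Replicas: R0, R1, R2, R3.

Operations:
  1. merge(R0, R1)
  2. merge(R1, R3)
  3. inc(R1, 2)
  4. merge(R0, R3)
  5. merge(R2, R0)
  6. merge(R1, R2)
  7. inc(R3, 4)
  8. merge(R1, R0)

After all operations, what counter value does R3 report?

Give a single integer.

Answer: 4

Derivation:
Op 1: merge R0<->R1 -> R0=(0,0,0,0) R1=(0,0,0,0)
Op 2: merge R1<->R3 -> R1=(0,0,0,0) R3=(0,0,0,0)
Op 3: inc R1 by 2 -> R1=(0,2,0,0) value=2
Op 4: merge R0<->R3 -> R0=(0,0,0,0) R3=(0,0,0,0)
Op 5: merge R2<->R0 -> R2=(0,0,0,0) R0=(0,0,0,0)
Op 6: merge R1<->R2 -> R1=(0,2,0,0) R2=(0,2,0,0)
Op 7: inc R3 by 4 -> R3=(0,0,0,4) value=4
Op 8: merge R1<->R0 -> R1=(0,2,0,0) R0=(0,2,0,0)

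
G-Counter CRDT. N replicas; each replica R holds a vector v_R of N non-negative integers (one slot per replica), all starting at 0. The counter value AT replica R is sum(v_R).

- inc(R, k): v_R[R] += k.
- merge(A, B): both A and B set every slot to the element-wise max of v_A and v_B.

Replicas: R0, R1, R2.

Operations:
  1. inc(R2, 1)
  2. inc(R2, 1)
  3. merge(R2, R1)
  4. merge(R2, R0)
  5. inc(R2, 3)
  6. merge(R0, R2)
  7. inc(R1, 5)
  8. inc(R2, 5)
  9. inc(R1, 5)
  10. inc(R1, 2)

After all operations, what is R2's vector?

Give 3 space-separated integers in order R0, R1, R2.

Answer: 0 0 10

Derivation:
Op 1: inc R2 by 1 -> R2=(0,0,1) value=1
Op 2: inc R2 by 1 -> R2=(0,0,2) value=2
Op 3: merge R2<->R1 -> R2=(0,0,2) R1=(0,0,2)
Op 4: merge R2<->R0 -> R2=(0,0,2) R0=(0,0,2)
Op 5: inc R2 by 3 -> R2=(0,0,5) value=5
Op 6: merge R0<->R2 -> R0=(0,0,5) R2=(0,0,5)
Op 7: inc R1 by 5 -> R1=(0,5,2) value=7
Op 8: inc R2 by 5 -> R2=(0,0,10) value=10
Op 9: inc R1 by 5 -> R1=(0,10,2) value=12
Op 10: inc R1 by 2 -> R1=(0,12,2) value=14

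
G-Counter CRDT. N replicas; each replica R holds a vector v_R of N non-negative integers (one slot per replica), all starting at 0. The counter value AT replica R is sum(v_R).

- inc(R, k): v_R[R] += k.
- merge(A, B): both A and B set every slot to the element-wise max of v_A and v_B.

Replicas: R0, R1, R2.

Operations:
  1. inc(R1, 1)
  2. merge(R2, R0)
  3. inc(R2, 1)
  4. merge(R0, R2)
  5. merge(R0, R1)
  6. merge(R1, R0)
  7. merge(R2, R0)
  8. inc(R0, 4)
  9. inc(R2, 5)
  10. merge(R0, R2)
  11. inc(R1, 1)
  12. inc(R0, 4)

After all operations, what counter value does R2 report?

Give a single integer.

Answer: 11

Derivation:
Op 1: inc R1 by 1 -> R1=(0,1,0) value=1
Op 2: merge R2<->R0 -> R2=(0,0,0) R0=(0,0,0)
Op 3: inc R2 by 1 -> R2=(0,0,1) value=1
Op 4: merge R0<->R2 -> R0=(0,0,1) R2=(0,0,1)
Op 5: merge R0<->R1 -> R0=(0,1,1) R1=(0,1,1)
Op 6: merge R1<->R0 -> R1=(0,1,1) R0=(0,1,1)
Op 7: merge R2<->R0 -> R2=(0,1,1) R0=(0,1,1)
Op 8: inc R0 by 4 -> R0=(4,1,1) value=6
Op 9: inc R2 by 5 -> R2=(0,1,6) value=7
Op 10: merge R0<->R2 -> R0=(4,1,6) R2=(4,1,6)
Op 11: inc R1 by 1 -> R1=(0,2,1) value=3
Op 12: inc R0 by 4 -> R0=(8,1,6) value=15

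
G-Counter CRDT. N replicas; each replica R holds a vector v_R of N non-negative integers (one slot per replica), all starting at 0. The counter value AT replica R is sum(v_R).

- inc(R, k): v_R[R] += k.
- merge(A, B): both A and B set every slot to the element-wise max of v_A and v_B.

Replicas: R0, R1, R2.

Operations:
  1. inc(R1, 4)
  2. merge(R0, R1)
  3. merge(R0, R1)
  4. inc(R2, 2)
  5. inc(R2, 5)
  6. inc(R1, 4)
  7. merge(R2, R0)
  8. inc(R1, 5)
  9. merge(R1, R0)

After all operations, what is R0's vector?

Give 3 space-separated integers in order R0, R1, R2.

Answer: 0 13 7

Derivation:
Op 1: inc R1 by 4 -> R1=(0,4,0) value=4
Op 2: merge R0<->R1 -> R0=(0,4,0) R1=(0,4,0)
Op 3: merge R0<->R1 -> R0=(0,4,0) R1=(0,4,0)
Op 4: inc R2 by 2 -> R2=(0,0,2) value=2
Op 5: inc R2 by 5 -> R2=(0,0,7) value=7
Op 6: inc R1 by 4 -> R1=(0,8,0) value=8
Op 7: merge R2<->R0 -> R2=(0,4,7) R0=(0,4,7)
Op 8: inc R1 by 5 -> R1=(0,13,0) value=13
Op 9: merge R1<->R0 -> R1=(0,13,7) R0=(0,13,7)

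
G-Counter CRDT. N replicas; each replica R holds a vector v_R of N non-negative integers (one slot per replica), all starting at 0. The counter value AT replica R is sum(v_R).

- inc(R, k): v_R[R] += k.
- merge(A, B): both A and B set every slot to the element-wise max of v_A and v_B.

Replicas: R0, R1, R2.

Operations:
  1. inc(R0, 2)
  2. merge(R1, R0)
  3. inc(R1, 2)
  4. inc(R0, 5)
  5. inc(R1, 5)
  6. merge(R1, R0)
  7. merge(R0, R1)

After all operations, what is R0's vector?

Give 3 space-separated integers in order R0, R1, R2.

Op 1: inc R0 by 2 -> R0=(2,0,0) value=2
Op 2: merge R1<->R0 -> R1=(2,0,0) R0=(2,0,0)
Op 3: inc R1 by 2 -> R1=(2,2,0) value=4
Op 4: inc R0 by 5 -> R0=(7,0,0) value=7
Op 5: inc R1 by 5 -> R1=(2,7,0) value=9
Op 6: merge R1<->R0 -> R1=(7,7,0) R0=(7,7,0)
Op 7: merge R0<->R1 -> R0=(7,7,0) R1=(7,7,0)

Answer: 7 7 0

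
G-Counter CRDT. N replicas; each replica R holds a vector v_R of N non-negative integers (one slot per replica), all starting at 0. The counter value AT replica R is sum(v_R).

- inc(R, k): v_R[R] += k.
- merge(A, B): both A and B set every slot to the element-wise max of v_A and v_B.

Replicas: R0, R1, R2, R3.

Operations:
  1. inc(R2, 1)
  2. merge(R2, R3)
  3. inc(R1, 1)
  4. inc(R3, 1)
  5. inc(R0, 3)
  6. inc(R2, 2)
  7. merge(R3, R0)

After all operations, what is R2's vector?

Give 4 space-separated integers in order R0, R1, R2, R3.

Op 1: inc R2 by 1 -> R2=(0,0,1,0) value=1
Op 2: merge R2<->R3 -> R2=(0,0,1,0) R3=(0,0,1,0)
Op 3: inc R1 by 1 -> R1=(0,1,0,0) value=1
Op 4: inc R3 by 1 -> R3=(0,0,1,1) value=2
Op 5: inc R0 by 3 -> R0=(3,0,0,0) value=3
Op 6: inc R2 by 2 -> R2=(0,0,3,0) value=3
Op 7: merge R3<->R0 -> R3=(3,0,1,1) R0=(3,0,1,1)

Answer: 0 0 3 0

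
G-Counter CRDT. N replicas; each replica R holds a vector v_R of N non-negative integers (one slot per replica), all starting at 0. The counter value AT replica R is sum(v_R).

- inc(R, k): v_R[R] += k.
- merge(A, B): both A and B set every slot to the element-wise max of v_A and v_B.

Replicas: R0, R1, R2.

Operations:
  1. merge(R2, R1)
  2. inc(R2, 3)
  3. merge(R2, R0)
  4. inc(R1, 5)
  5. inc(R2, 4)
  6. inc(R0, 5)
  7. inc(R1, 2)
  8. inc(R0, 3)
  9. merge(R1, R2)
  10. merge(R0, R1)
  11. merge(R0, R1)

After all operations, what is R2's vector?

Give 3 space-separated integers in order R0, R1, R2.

Answer: 0 7 7

Derivation:
Op 1: merge R2<->R1 -> R2=(0,0,0) R1=(0,0,0)
Op 2: inc R2 by 3 -> R2=(0,0,3) value=3
Op 3: merge R2<->R0 -> R2=(0,0,3) R0=(0,0,3)
Op 4: inc R1 by 5 -> R1=(0,5,0) value=5
Op 5: inc R2 by 4 -> R2=(0,0,7) value=7
Op 6: inc R0 by 5 -> R0=(5,0,3) value=8
Op 7: inc R1 by 2 -> R1=(0,7,0) value=7
Op 8: inc R0 by 3 -> R0=(8,0,3) value=11
Op 9: merge R1<->R2 -> R1=(0,7,7) R2=(0,7,7)
Op 10: merge R0<->R1 -> R0=(8,7,7) R1=(8,7,7)
Op 11: merge R0<->R1 -> R0=(8,7,7) R1=(8,7,7)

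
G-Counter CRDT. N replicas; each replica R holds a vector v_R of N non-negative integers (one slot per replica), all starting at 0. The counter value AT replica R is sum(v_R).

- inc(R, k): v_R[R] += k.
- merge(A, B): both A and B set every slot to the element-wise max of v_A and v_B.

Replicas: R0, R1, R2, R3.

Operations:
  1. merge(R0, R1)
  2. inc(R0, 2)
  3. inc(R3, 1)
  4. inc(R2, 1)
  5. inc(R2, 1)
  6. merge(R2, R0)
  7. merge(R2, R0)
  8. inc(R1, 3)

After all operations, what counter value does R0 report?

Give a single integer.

Op 1: merge R0<->R1 -> R0=(0,0,0,0) R1=(0,0,0,0)
Op 2: inc R0 by 2 -> R0=(2,0,0,0) value=2
Op 3: inc R3 by 1 -> R3=(0,0,0,1) value=1
Op 4: inc R2 by 1 -> R2=(0,0,1,0) value=1
Op 5: inc R2 by 1 -> R2=(0,0,2,0) value=2
Op 6: merge R2<->R0 -> R2=(2,0,2,0) R0=(2,0,2,0)
Op 7: merge R2<->R0 -> R2=(2,0,2,0) R0=(2,0,2,0)
Op 8: inc R1 by 3 -> R1=(0,3,0,0) value=3

Answer: 4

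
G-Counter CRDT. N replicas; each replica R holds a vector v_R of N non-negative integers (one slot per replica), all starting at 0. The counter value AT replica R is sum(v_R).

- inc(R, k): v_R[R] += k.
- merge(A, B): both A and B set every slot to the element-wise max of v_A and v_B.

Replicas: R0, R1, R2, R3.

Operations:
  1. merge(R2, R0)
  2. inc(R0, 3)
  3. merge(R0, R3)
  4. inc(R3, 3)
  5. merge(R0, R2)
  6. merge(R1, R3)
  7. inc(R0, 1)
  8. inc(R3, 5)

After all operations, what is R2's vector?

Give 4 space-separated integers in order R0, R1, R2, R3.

Answer: 3 0 0 0

Derivation:
Op 1: merge R2<->R0 -> R2=(0,0,0,0) R0=(0,0,0,0)
Op 2: inc R0 by 3 -> R0=(3,0,0,0) value=3
Op 3: merge R0<->R3 -> R0=(3,0,0,0) R3=(3,0,0,0)
Op 4: inc R3 by 3 -> R3=(3,0,0,3) value=6
Op 5: merge R0<->R2 -> R0=(3,0,0,0) R2=(3,0,0,0)
Op 6: merge R1<->R3 -> R1=(3,0,0,3) R3=(3,0,0,3)
Op 7: inc R0 by 1 -> R0=(4,0,0,0) value=4
Op 8: inc R3 by 5 -> R3=(3,0,0,8) value=11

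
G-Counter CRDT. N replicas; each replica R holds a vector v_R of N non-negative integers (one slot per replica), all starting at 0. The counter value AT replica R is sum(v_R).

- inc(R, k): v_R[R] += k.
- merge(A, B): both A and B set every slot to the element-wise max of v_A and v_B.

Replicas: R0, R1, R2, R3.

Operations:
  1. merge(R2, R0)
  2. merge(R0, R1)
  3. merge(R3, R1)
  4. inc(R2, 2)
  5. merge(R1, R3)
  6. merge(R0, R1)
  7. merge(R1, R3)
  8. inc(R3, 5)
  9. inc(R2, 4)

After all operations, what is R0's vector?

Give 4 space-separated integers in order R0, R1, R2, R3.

Answer: 0 0 0 0

Derivation:
Op 1: merge R2<->R0 -> R2=(0,0,0,0) R0=(0,0,0,0)
Op 2: merge R0<->R1 -> R0=(0,0,0,0) R1=(0,0,0,0)
Op 3: merge R3<->R1 -> R3=(0,0,0,0) R1=(0,0,0,0)
Op 4: inc R2 by 2 -> R2=(0,0,2,0) value=2
Op 5: merge R1<->R3 -> R1=(0,0,0,0) R3=(0,0,0,0)
Op 6: merge R0<->R1 -> R0=(0,0,0,0) R1=(0,0,0,0)
Op 7: merge R1<->R3 -> R1=(0,0,0,0) R3=(0,0,0,0)
Op 8: inc R3 by 5 -> R3=(0,0,0,5) value=5
Op 9: inc R2 by 4 -> R2=(0,0,6,0) value=6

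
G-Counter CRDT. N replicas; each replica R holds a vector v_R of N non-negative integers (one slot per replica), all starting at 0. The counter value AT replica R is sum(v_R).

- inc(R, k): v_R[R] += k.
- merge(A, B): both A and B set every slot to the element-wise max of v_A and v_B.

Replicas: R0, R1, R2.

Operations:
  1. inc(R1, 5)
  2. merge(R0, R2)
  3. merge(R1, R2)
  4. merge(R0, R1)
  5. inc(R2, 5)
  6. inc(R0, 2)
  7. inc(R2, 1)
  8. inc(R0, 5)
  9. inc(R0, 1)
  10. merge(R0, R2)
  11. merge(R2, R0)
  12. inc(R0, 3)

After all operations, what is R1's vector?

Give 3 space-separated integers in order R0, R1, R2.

Op 1: inc R1 by 5 -> R1=(0,5,0) value=5
Op 2: merge R0<->R2 -> R0=(0,0,0) R2=(0,0,0)
Op 3: merge R1<->R2 -> R1=(0,5,0) R2=(0,5,0)
Op 4: merge R0<->R1 -> R0=(0,5,0) R1=(0,5,0)
Op 5: inc R2 by 5 -> R2=(0,5,5) value=10
Op 6: inc R0 by 2 -> R0=(2,5,0) value=7
Op 7: inc R2 by 1 -> R2=(0,5,6) value=11
Op 8: inc R0 by 5 -> R0=(7,5,0) value=12
Op 9: inc R0 by 1 -> R0=(8,5,0) value=13
Op 10: merge R0<->R2 -> R0=(8,5,6) R2=(8,5,6)
Op 11: merge R2<->R0 -> R2=(8,5,6) R0=(8,5,6)
Op 12: inc R0 by 3 -> R0=(11,5,6) value=22

Answer: 0 5 0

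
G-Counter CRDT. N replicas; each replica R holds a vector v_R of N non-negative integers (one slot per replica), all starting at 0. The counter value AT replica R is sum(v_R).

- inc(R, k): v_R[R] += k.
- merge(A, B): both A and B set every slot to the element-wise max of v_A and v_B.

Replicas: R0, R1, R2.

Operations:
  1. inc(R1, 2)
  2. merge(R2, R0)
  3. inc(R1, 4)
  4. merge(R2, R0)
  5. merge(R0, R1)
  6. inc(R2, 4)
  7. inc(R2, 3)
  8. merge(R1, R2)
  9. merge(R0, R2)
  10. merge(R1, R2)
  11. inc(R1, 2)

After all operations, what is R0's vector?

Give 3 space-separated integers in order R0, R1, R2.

Op 1: inc R1 by 2 -> R1=(0,2,0) value=2
Op 2: merge R2<->R0 -> R2=(0,0,0) R0=(0,0,0)
Op 3: inc R1 by 4 -> R1=(0,6,0) value=6
Op 4: merge R2<->R0 -> R2=(0,0,0) R0=(0,0,0)
Op 5: merge R0<->R1 -> R0=(0,6,0) R1=(0,6,0)
Op 6: inc R2 by 4 -> R2=(0,0,4) value=4
Op 7: inc R2 by 3 -> R2=(0,0,7) value=7
Op 8: merge R1<->R2 -> R1=(0,6,7) R2=(0,6,7)
Op 9: merge R0<->R2 -> R0=(0,6,7) R2=(0,6,7)
Op 10: merge R1<->R2 -> R1=(0,6,7) R2=(0,6,7)
Op 11: inc R1 by 2 -> R1=(0,8,7) value=15

Answer: 0 6 7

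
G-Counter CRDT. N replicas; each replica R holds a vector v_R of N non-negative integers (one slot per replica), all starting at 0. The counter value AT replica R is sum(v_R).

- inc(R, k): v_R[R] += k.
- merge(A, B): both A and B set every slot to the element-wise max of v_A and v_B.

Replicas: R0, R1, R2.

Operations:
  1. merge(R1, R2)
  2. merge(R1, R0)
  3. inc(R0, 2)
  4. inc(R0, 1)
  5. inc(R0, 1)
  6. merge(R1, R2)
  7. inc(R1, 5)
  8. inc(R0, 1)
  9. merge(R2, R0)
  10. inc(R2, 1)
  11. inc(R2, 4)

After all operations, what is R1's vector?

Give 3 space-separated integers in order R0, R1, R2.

Answer: 0 5 0

Derivation:
Op 1: merge R1<->R2 -> R1=(0,0,0) R2=(0,0,0)
Op 2: merge R1<->R0 -> R1=(0,0,0) R0=(0,0,0)
Op 3: inc R0 by 2 -> R0=(2,0,0) value=2
Op 4: inc R0 by 1 -> R0=(3,0,0) value=3
Op 5: inc R0 by 1 -> R0=(4,0,0) value=4
Op 6: merge R1<->R2 -> R1=(0,0,0) R2=(0,0,0)
Op 7: inc R1 by 5 -> R1=(0,5,0) value=5
Op 8: inc R0 by 1 -> R0=(5,0,0) value=5
Op 9: merge R2<->R0 -> R2=(5,0,0) R0=(5,0,0)
Op 10: inc R2 by 1 -> R2=(5,0,1) value=6
Op 11: inc R2 by 4 -> R2=(5,0,5) value=10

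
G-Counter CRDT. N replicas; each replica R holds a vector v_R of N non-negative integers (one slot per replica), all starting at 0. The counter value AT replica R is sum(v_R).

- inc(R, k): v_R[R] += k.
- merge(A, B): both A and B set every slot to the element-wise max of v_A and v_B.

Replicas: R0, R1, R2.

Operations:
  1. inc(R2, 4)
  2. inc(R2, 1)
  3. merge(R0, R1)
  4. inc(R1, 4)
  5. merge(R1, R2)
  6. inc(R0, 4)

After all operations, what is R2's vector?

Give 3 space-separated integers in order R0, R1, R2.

Answer: 0 4 5

Derivation:
Op 1: inc R2 by 4 -> R2=(0,0,4) value=4
Op 2: inc R2 by 1 -> R2=(0,0,5) value=5
Op 3: merge R0<->R1 -> R0=(0,0,0) R1=(0,0,0)
Op 4: inc R1 by 4 -> R1=(0,4,0) value=4
Op 5: merge R1<->R2 -> R1=(0,4,5) R2=(0,4,5)
Op 6: inc R0 by 4 -> R0=(4,0,0) value=4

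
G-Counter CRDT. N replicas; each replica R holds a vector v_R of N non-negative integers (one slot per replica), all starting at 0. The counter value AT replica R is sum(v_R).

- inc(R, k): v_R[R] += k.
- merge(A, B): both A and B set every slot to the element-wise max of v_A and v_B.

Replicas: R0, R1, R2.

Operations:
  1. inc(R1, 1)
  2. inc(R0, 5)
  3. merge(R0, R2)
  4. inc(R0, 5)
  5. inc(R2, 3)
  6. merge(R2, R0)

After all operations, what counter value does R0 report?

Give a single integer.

Answer: 13

Derivation:
Op 1: inc R1 by 1 -> R1=(0,1,0) value=1
Op 2: inc R0 by 5 -> R0=(5,0,0) value=5
Op 3: merge R0<->R2 -> R0=(5,0,0) R2=(5,0,0)
Op 4: inc R0 by 5 -> R0=(10,0,0) value=10
Op 5: inc R2 by 3 -> R2=(5,0,3) value=8
Op 6: merge R2<->R0 -> R2=(10,0,3) R0=(10,0,3)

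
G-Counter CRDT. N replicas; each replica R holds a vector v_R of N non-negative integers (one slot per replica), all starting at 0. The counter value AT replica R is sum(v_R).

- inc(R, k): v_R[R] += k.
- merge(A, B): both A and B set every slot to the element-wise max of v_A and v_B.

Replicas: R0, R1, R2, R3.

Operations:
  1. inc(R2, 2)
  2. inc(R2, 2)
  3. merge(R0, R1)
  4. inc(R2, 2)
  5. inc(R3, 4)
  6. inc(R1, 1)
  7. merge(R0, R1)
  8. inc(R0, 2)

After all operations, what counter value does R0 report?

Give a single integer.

Op 1: inc R2 by 2 -> R2=(0,0,2,0) value=2
Op 2: inc R2 by 2 -> R2=(0,0,4,0) value=4
Op 3: merge R0<->R1 -> R0=(0,0,0,0) R1=(0,0,0,0)
Op 4: inc R2 by 2 -> R2=(0,0,6,0) value=6
Op 5: inc R3 by 4 -> R3=(0,0,0,4) value=4
Op 6: inc R1 by 1 -> R1=(0,1,0,0) value=1
Op 7: merge R0<->R1 -> R0=(0,1,0,0) R1=(0,1,0,0)
Op 8: inc R0 by 2 -> R0=(2,1,0,0) value=3

Answer: 3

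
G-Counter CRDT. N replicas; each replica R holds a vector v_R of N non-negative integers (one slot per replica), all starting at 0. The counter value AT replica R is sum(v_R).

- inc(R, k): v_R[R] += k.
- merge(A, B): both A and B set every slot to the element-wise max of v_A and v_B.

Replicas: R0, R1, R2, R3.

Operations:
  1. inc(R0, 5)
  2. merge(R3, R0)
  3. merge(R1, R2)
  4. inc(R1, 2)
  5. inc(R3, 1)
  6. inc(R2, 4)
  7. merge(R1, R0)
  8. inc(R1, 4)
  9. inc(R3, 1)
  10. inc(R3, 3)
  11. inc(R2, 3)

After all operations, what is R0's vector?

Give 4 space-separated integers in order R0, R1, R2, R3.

Answer: 5 2 0 0

Derivation:
Op 1: inc R0 by 5 -> R0=(5,0,0,0) value=5
Op 2: merge R3<->R0 -> R3=(5,0,0,0) R0=(5,0,0,0)
Op 3: merge R1<->R2 -> R1=(0,0,0,0) R2=(0,0,0,0)
Op 4: inc R1 by 2 -> R1=(0,2,0,0) value=2
Op 5: inc R3 by 1 -> R3=(5,0,0,1) value=6
Op 6: inc R2 by 4 -> R2=(0,0,4,0) value=4
Op 7: merge R1<->R0 -> R1=(5,2,0,0) R0=(5,2,0,0)
Op 8: inc R1 by 4 -> R1=(5,6,0,0) value=11
Op 9: inc R3 by 1 -> R3=(5,0,0,2) value=7
Op 10: inc R3 by 3 -> R3=(5,0,0,5) value=10
Op 11: inc R2 by 3 -> R2=(0,0,7,0) value=7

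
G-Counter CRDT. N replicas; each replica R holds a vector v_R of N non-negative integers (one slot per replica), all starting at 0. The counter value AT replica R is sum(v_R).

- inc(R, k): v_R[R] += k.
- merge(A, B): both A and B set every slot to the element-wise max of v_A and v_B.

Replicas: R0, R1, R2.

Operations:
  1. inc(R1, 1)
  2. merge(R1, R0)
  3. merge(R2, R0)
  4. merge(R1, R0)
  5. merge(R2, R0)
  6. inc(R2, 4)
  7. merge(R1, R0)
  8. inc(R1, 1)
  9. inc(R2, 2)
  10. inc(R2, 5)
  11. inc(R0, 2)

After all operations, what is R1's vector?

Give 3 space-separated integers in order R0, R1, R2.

Answer: 0 2 0

Derivation:
Op 1: inc R1 by 1 -> R1=(0,1,0) value=1
Op 2: merge R1<->R0 -> R1=(0,1,0) R0=(0,1,0)
Op 3: merge R2<->R0 -> R2=(0,1,0) R0=(0,1,0)
Op 4: merge R1<->R0 -> R1=(0,1,0) R0=(0,1,0)
Op 5: merge R2<->R0 -> R2=(0,1,0) R0=(0,1,0)
Op 6: inc R2 by 4 -> R2=(0,1,4) value=5
Op 7: merge R1<->R0 -> R1=(0,1,0) R0=(0,1,0)
Op 8: inc R1 by 1 -> R1=(0,2,0) value=2
Op 9: inc R2 by 2 -> R2=(0,1,6) value=7
Op 10: inc R2 by 5 -> R2=(0,1,11) value=12
Op 11: inc R0 by 2 -> R0=(2,1,0) value=3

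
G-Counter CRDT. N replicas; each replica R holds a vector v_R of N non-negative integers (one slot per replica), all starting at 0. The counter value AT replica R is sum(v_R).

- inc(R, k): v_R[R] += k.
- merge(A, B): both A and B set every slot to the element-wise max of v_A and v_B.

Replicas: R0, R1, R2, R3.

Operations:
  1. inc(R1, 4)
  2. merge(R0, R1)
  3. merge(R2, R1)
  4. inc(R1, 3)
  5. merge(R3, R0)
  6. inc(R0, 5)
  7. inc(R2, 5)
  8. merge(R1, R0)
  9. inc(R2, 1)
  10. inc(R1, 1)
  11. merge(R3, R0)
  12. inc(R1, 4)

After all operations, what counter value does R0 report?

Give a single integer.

Answer: 12

Derivation:
Op 1: inc R1 by 4 -> R1=(0,4,0,0) value=4
Op 2: merge R0<->R1 -> R0=(0,4,0,0) R1=(0,4,0,0)
Op 3: merge R2<->R1 -> R2=(0,4,0,0) R1=(0,4,0,0)
Op 4: inc R1 by 3 -> R1=(0,7,0,0) value=7
Op 5: merge R3<->R0 -> R3=(0,4,0,0) R0=(0,4,0,0)
Op 6: inc R0 by 5 -> R0=(5,4,0,0) value=9
Op 7: inc R2 by 5 -> R2=(0,4,5,0) value=9
Op 8: merge R1<->R0 -> R1=(5,7,0,0) R0=(5,7,0,0)
Op 9: inc R2 by 1 -> R2=(0,4,6,0) value=10
Op 10: inc R1 by 1 -> R1=(5,8,0,0) value=13
Op 11: merge R3<->R0 -> R3=(5,7,0,0) R0=(5,7,0,0)
Op 12: inc R1 by 4 -> R1=(5,12,0,0) value=17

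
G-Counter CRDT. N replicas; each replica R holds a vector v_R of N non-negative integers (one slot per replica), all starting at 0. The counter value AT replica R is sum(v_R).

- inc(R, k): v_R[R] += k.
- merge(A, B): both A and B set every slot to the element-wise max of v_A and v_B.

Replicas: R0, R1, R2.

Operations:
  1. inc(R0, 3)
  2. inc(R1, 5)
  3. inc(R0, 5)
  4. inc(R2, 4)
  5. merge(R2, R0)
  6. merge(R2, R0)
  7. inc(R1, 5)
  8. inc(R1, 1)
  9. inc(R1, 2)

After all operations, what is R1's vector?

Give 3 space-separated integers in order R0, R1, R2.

Answer: 0 13 0

Derivation:
Op 1: inc R0 by 3 -> R0=(3,0,0) value=3
Op 2: inc R1 by 5 -> R1=(0,5,0) value=5
Op 3: inc R0 by 5 -> R0=(8,0,0) value=8
Op 4: inc R2 by 4 -> R2=(0,0,4) value=4
Op 5: merge R2<->R0 -> R2=(8,0,4) R0=(8,0,4)
Op 6: merge R2<->R0 -> R2=(8,0,4) R0=(8,0,4)
Op 7: inc R1 by 5 -> R1=(0,10,0) value=10
Op 8: inc R1 by 1 -> R1=(0,11,0) value=11
Op 9: inc R1 by 2 -> R1=(0,13,0) value=13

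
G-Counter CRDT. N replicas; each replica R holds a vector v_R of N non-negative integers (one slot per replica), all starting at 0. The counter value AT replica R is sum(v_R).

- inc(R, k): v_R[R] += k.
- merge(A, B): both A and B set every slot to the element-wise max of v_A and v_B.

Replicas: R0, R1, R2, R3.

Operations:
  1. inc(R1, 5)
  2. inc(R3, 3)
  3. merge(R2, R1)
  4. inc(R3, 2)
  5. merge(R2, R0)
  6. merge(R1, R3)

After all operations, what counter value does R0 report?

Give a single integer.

Op 1: inc R1 by 5 -> R1=(0,5,0,0) value=5
Op 2: inc R3 by 3 -> R3=(0,0,0,3) value=3
Op 3: merge R2<->R1 -> R2=(0,5,0,0) R1=(0,5,0,0)
Op 4: inc R3 by 2 -> R3=(0,0,0,5) value=5
Op 5: merge R2<->R0 -> R2=(0,5,0,0) R0=(0,5,0,0)
Op 6: merge R1<->R3 -> R1=(0,5,0,5) R3=(0,5,0,5)

Answer: 5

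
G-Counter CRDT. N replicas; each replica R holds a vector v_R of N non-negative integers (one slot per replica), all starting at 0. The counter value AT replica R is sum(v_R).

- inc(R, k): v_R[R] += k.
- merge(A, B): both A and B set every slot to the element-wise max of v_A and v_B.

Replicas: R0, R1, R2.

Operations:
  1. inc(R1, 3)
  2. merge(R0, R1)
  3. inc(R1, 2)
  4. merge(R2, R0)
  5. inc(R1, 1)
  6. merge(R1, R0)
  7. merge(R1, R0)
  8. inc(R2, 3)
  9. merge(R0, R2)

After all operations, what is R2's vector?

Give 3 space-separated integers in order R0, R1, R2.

Answer: 0 6 3

Derivation:
Op 1: inc R1 by 3 -> R1=(0,3,0) value=3
Op 2: merge R0<->R1 -> R0=(0,3,0) R1=(0,3,0)
Op 3: inc R1 by 2 -> R1=(0,5,0) value=5
Op 4: merge R2<->R0 -> R2=(0,3,0) R0=(0,3,0)
Op 5: inc R1 by 1 -> R1=(0,6,0) value=6
Op 6: merge R1<->R0 -> R1=(0,6,0) R0=(0,6,0)
Op 7: merge R1<->R0 -> R1=(0,6,0) R0=(0,6,0)
Op 8: inc R2 by 3 -> R2=(0,3,3) value=6
Op 9: merge R0<->R2 -> R0=(0,6,3) R2=(0,6,3)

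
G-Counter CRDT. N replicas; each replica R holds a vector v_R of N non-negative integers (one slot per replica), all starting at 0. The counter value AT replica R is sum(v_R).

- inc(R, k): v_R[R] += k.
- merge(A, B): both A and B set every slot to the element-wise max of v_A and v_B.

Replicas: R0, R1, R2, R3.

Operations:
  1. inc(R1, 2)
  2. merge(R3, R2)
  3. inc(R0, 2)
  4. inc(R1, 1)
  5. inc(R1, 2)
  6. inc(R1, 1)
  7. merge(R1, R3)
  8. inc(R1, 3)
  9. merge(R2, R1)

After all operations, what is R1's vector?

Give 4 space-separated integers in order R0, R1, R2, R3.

Answer: 0 9 0 0

Derivation:
Op 1: inc R1 by 2 -> R1=(0,2,0,0) value=2
Op 2: merge R3<->R2 -> R3=(0,0,0,0) R2=(0,0,0,0)
Op 3: inc R0 by 2 -> R0=(2,0,0,0) value=2
Op 4: inc R1 by 1 -> R1=(0,3,0,0) value=3
Op 5: inc R1 by 2 -> R1=(0,5,0,0) value=5
Op 6: inc R1 by 1 -> R1=(0,6,0,0) value=6
Op 7: merge R1<->R3 -> R1=(0,6,0,0) R3=(0,6,0,0)
Op 8: inc R1 by 3 -> R1=(0,9,0,0) value=9
Op 9: merge R2<->R1 -> R2=(0,9,0,0) R1=(0,9,0,0)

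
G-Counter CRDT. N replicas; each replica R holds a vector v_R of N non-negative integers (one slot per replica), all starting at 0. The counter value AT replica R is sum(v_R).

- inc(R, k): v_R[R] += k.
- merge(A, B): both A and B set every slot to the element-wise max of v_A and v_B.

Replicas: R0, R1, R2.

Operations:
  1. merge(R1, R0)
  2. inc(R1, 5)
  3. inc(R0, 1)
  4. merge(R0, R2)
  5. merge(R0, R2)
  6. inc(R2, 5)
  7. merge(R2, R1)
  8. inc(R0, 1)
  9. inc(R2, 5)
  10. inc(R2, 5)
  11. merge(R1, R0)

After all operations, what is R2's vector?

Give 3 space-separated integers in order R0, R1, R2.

Answer: 1 5 15

Derivation:
Op 1: merge R1<->R0 -> R1=(0,0,0) R0=(0,0,0)
Op 2: inc R1 by 5 -> R1=(0,5,0) value=5
Op 3: inc R0 by 1 -> R0=(1,0,0) value=1
Op 4: merge R0<->R2 -> R0=(1,0,0) R2=(1,0,0)
Op 5: merge R0<->R2 -> R0=(1,0,0) R2=(1,0,0)
Op 6: inc R2 by 5 -> R2=(1,0,5) value=6
Op 7: merge R2<->R1 -> R2=(1,5,5) R1=(1,5,5)
Op 8: inc R0 by 1 -> R0=(2,0,0) value=2
Op 9: inc R2 by 5 -> R2=(1,5,10) value=16
Op 10: inc R2 by 5 -> R2=(1,5,15) value=21
Op 11: merge R1<->R0 -> R1=(2,5,5) R0=(2,5,5)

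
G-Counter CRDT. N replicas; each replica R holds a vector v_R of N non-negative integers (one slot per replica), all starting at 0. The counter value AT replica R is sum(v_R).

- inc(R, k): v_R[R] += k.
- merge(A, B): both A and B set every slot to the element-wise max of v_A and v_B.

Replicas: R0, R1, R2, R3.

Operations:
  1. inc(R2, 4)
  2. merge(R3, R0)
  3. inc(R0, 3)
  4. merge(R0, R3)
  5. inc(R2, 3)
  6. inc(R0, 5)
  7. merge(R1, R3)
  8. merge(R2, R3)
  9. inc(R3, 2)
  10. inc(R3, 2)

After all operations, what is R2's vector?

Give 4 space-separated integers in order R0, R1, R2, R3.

Answer: 3 0 7 0

Derivation:
Op 1: inc R2 by 4 -> R2=(0,0,4,0) value=4
Op 2: merge R3<->R0 -> R3=(0,0,0,0) R0=(0,0,0,0)
Op 3: inc R0 by 3 -> R0=(3,0,0,0) value=3
Op 4: merge R0<->R3 -> R0=(3,0,0,0) R3=(3,0,0,0)
Op 5: inc R2 by 3 -> R2=(0,0,7,0) value=7
Op 6: inc R0 by 5 -> R0=(8,0,0,0) value=8
Op 7: merge R1<->R3 -> R1=(3,0,0,0) R3=(3,0,0,0)
Op 8: merge R2<->R3 -> R2=(3,0,7,0) R3=(3,0,7,0)
Op 9: inc R3 by 2 -> R3=(3,0,7,2) value=12
Op 10: inc R3 by 2 -> R3=(3,0,7,4) value=14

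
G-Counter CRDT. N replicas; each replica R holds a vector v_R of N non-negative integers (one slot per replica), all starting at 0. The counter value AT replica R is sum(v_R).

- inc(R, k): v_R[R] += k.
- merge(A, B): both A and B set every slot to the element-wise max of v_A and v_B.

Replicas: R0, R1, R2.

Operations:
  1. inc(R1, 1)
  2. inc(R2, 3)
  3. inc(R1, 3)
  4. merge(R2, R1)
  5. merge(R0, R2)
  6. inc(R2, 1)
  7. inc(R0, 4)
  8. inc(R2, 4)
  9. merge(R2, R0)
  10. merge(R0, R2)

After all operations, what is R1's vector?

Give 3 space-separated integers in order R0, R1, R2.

Answer: 0 4 3

Derivation:
Op 1: inc R1 by 1 -> R1=(0,1,0) value=1
Op 2: inc R2 by 3 -> R2=(0,0,3) value=3
Op 3: inc R1 by 3 -> R1=(0,4,0) value=4
Op 4: merge R2<->R1 -> R2=(0,4,3) R1=(0,4,3)
Op 5: merge R0<->R2 -> R0=(0,4,3) R2=(0,4,3)
Op 6: inc R2 by 1 -> R2=(0,4,4) value=8
Op 7: inc R0 by 4 -> R0=(4,4,3) value=11
Op 8: inc R2 by 4 -> R2=(0,4,8) value=12
Op 9: merge R2<->R0 -> R2=(4,4,8) R0=(4,4,8)
Op 10: merge R0<->R2 -> R0=(4,4,8) R2=(4,4,8)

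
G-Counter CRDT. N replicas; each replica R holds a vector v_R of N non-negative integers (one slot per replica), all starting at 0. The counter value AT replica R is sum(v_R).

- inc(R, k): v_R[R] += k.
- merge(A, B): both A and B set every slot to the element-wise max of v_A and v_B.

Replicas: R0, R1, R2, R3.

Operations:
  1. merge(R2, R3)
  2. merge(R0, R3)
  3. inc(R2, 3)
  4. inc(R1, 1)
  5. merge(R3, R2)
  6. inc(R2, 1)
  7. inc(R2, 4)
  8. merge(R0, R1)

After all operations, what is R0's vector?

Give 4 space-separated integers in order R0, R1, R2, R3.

Op 1: merge R2<->R3 -> R2=(0,0,0,0) R3=(0,0,0,0)
Op 2: merge R0<->R3 -> R0=(0,0,0,0) R3=(0,0,0,0)
Op 3: inc R2 by 3 -> R2=(0,0,3,0) value=3
Op 4: inc R1 by 1 -> R1=(0,1,0,0) value=1
Op 5: merge R3<->R2 -> R3=(0,0,3,0) R2=(0,0,3,0)
Op 6: inc R2 by 1 -> R2=(0,0,4,0) value=4
Op 7: inc R2 by 4 -> R2=(0,0,8,0) value=8
Op 8: merge R0<->R1 -> R0=(0,1,0,0) R1=(0,1,0,0)

Answer: 0 1 0 0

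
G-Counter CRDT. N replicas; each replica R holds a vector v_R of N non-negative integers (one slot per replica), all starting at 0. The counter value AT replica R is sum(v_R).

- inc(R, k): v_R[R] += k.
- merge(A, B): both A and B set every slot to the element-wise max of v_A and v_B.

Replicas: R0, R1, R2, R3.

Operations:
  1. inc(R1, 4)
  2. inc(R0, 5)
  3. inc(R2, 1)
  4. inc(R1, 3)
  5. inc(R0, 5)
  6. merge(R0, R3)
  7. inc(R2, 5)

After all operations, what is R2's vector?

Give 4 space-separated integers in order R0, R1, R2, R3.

Op 1: inc R1 by 4 -> R1=(0,4,0,0) value=4
Op 2: inc R0 by 5 -> R0=(5,0,0,0) value=5
Op 3: inc R2 by 1 -> R2=(0,0,1,0) value=1
Op 4: inc R1 by 3 -> R1=(0,7,0,0) value=7
Op 5: inc R0 by 5 -> R0=(10,0,0,0) value=10
Op 6: merge R0<->R3 -> R0=(10,0,0,0) R3=(10,0,0,0)
Op 7: inc R2 by 5 -> R2=(0,0,6,0) value=6

Answer: 0 0 6 0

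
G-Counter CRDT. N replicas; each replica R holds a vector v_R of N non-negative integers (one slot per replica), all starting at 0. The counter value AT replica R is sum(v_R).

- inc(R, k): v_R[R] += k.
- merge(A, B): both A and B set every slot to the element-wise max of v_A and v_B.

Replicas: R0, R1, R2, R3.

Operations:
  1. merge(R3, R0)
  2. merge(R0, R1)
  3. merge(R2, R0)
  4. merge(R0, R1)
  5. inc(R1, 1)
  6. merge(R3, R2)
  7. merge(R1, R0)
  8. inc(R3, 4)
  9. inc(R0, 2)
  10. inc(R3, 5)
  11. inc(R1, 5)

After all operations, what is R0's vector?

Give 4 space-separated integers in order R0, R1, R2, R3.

Op 1: merge R3<->R0 -> R3=(0,0,0,0) R0=(0,0,0,0)
Op 2: merge R0<->R1 -> R0=(0,0,0,0) R1=(0,0,0,0)
Op 3: merge R2<->R0 -> R2=(0,0,0,0) R0=(0,0,0,0)
Op 4: merge R0<->R1 -> R0=(0,0,0,0) R1=(0,0,0,0)
Op 5: inc R1 by 1 -> R1=(0,1,0,0) value=1
Op 6: merge R3<->R2 -> R3=(0,0,0,0) R2=(0,0,0,0)
Op 7: merge R1<->R0 -> R1=(0,1,0,0) R0=(0,1,0,0)
Op 8: inc R3 by 4 -> R3=(0,0,0,4) value=4
Op 9: inc R0 by 2 -> R0=(2,1,0,0) value=3
Op 10: inc R3 by 5 -> R3=(0,0,0,9) value=9
Op 11: inc R1 by 5 -> R1=(0,6,0,0) value=6

Answer: 2 1 0 0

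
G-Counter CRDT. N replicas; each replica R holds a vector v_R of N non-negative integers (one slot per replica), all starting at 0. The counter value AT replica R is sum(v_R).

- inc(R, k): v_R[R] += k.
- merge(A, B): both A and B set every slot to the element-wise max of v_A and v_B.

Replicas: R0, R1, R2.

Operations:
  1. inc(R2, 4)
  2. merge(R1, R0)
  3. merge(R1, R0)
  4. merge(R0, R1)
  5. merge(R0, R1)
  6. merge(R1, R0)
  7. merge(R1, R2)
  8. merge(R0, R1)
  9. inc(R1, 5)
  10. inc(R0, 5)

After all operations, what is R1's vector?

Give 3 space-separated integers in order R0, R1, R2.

Answer: 0 5 4

Derivation:
Op 1: inc R2 by 4 -> R2=(0,0,4) value=4
Op 2: merge R1<->R0 -> R1=(0,0,0) R0=(0,0,0)
Op 3: merge R1<->R0 -> R1=(0,0,0) R0=(0,0,0)
Op 4: merge R0<->R1 -> R0=(0,0,0) R1=(0,0,0)
Op 5: merge R0<->R1 -> R0=(0,0,0) R1=(0,0,0)
Op 6: merge R1<->R0 -> R1=(0,0,0) R0=(0,0,0)
Op 7: merge R1<->R2 -> R1=(0,0,4) R2=(0,0,4)
Op 8: merge R0<->R1 -> R0=(0,0,4) R1=(0,0,4)
Op 9: inc R1 by 5 -> R1=(0,5,4) value=9
Op 10: inc R0 by 5 -> R0=(5,0,4) value=9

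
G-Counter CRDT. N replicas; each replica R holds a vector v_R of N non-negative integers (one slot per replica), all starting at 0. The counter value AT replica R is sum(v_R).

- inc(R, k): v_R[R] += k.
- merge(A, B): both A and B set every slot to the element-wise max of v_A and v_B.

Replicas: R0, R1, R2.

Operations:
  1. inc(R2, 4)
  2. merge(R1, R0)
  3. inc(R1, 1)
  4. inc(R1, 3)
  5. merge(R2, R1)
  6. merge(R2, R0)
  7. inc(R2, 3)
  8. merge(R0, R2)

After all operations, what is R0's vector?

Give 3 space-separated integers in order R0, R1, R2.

Op 1: inc R2 by 4 -> R2=(0,0,4) value=4
Op 2: merge R1<->R0 -> R1=(0,0,0) R0=(0,0,0)
Op 3: inc R1 by 1 -> R1=(0,1,0) value=1
Op 4: inc R1 by 3 -> R1=(0,4,0) value=4
Op 5: merge R2<->R1 -> R2=(0,4,4) R1=(0,4,4)
Op 6: merge R2<->R0 -> R2=(0,4,4) R0=(0,4,4)
Op 7: inc R2 by 3 -> R2=(0,4,7) value=11
Op 8: merge R0<->R2 -> R0=(0,4,7) R2=(0,4,7)

Answer: 0 4 7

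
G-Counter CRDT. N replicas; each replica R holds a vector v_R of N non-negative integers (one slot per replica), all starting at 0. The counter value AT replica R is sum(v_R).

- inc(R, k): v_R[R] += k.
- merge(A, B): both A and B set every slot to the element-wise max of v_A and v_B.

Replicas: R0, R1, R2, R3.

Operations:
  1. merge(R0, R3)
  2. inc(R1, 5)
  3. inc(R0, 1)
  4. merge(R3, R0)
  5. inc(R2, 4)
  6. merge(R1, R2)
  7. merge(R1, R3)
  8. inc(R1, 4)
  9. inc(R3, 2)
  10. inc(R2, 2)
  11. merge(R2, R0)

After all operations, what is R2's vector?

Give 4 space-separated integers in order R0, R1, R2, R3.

Answer: 1 5 6 0

Derivation:
Op 1: merge R0<->R3 -> R0=(0,0,0,0) R3=(0,0,0,0)
Op 2: inc R1 by 5 -> R1=(0,5,0,0) value=5
Op 3: inc R0 by 1 -> R0=(1,0,0,0) value=1
Op 4: merge R3<->R0 -> R3=(1,0,0,0) R0=(1,0,0,0)
Op 5: inc R2 by 4 -> R2=(0,0,4,0) value=4
Op 6: merge R1<->R2 -> R1=(0,5,4,0) R2=(0,5,4,0)
Op 7: merge R1<->R3 -> R1=(1,5,4,0) R3=(1,5,4,0)
Op 8: inc R1 by 4 -> R1=(1,9,4,0) value=14
Op 9: inc R3 by 2 -> R3=(1,5,4,2) value=12
Op 10: inc R2 by 2 -> R2=(0,5,6,0) value=11
Op 11: merge R2<->R0 -> R2=(1,5,6,0) R0=(1,5,6,0)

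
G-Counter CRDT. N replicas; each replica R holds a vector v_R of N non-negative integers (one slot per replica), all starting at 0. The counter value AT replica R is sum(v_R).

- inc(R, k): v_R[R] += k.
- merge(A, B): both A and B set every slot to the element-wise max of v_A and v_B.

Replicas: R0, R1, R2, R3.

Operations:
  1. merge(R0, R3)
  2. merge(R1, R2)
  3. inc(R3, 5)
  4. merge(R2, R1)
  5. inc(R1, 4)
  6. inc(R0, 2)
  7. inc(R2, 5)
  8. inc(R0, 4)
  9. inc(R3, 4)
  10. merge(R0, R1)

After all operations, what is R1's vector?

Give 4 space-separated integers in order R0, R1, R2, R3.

Answer: 6 4 0 0

Derivation:
Op 1: merge R0<->R3 -> R0=(0,0,0,0) R3=(0,0,0,0)
Op 2: merge R1<->R2 -> R1=(0,0,0,0) R2=(0,0,0,0)
Op 3: inc R3 by 5 -> R3=(0,0,0,5) value=5
Op 4: merge R2<->R1 -> R2=(0,0,0,0) R1=(0,0,0,0)
Op 5: inc R1 by 4 -> R1=(0,4,0,0) value=4
Op 6: inc R0 by 2 -> R0=(2,0,0,0) value=2
Op 7: inc R2 by 5 -> R2=(0,0,5,0) value=5
Op 8: inc R0 by 4 -> R0=(6,0,0,0) value=6
Op 9: inc R3 by 4 -> R3=(0,0,0,9) value=9
Op 10: merge R0<->R1 -> R0=(6,4,0,0) R1=(6,4,0,0)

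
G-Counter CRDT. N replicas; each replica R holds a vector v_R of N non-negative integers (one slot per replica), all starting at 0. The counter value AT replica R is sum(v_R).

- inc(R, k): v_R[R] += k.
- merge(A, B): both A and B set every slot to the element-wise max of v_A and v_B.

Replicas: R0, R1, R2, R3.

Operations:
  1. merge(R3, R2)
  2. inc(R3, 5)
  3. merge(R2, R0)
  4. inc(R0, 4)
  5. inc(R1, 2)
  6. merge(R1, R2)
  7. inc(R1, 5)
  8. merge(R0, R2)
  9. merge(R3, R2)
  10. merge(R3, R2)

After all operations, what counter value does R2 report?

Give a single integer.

Answer: 11

Derivation:
Op 1: merge R3<->R2 -> R3=(0,0,0,0) R2=(0,0,0,0)
Op 2: inc R3 by 5 -> R3=(0,0,0,5) value=5
Op 3: merge R2<->R0 -> R2=(0,0,0,0) R0=(0,0,0,0)
Op 4: inc R0 by 4 -> R0=(4,0,0,0) value=4
Op 5: inc R1 by 2 -> R1=(0,2,0,0) value=2
Op 6: merge R1<->R2 -> R1=(0,2,0,0) R2=(0,2,0,0)
Op 7: inc R1 by 5 -> R1=(0,7,0,0) value=7
Op 8: merge R0<->R2 -> R0=(4,2,0,0) R2=(4,2,0,0)
Op 9: merge R3<->R2 -> R3=(4,2,0,5) R2=(4,2,0,5)
Op 10: merge R3<->R2 -> R3=(4,2,0,5) R2=(4,2,0,5)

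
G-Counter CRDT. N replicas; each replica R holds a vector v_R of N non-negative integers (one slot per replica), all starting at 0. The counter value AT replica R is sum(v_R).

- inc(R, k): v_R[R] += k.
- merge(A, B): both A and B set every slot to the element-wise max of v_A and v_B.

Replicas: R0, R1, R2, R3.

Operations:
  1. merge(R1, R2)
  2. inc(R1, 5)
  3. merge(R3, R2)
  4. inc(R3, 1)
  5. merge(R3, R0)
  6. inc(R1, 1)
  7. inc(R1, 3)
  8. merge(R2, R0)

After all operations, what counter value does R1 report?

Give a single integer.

Answer: 9

Derivation:
Op 1: merge R1<->R2 -> R1=(0,0,0,0) R2=(0,0,0,0)
Op 2: inc R1 by 5 -> R1=(0,5,0,0) value=5
Op 3: merge R3<->R2 -> R3=(0,0,0,0) R2=(0,0,0,0)
Op 4: inc R3 by 1 -> R3=(0,0,0,1) value=1
Op 5: merge R3<->R0 -> R3=(0,0,0,1) R0=(0,0,0,1)
Op 6: inc R1 by 1 -> R1=(0,6,0,0) value=6
Op 7: inc R1 by 3 -> R1=(0,9,0,0) value=9
Op 8: merge R2<->R0 -> R2=(0,0,0,1) R0=(0,0,0,1)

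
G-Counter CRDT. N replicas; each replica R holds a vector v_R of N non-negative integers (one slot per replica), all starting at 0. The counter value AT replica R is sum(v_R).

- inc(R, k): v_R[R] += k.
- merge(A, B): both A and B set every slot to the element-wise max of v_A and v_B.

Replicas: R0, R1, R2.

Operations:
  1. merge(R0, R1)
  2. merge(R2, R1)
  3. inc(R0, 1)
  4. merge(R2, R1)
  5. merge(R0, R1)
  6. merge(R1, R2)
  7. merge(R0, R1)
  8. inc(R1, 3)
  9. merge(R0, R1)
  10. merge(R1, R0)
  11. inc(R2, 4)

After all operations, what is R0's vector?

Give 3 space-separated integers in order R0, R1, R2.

Answer: 1 3 0

Derivation:
Op 1: merge R0<->R1 -> R0=(0,0,0) R1=(0,0,0)
Op 2: merge R2<->R1 -> R2=(0,0,0) R1=(0,0,0)
Op 3: inc R0 by 1 -> R0=(1,0,0) value=1
Op 4: merge R2<->R1 -> R2=(0,0,0) R1=(0,0,0)
Op 5: merge R0<->R1 -> R0=(1,0,0) R1=(1,0,0)
Op 6: merge R1<->R2 -> R1=(1,0,0) R2=(1,0,0)
Op 7: merge R0<->R1 -> R0=(1,0,0) R1=(1,0,0)
Op 8: inc R1 by 3 -> R1=(1,3,0) value=4
Op 9: merge R0<->R1 -> R0=(1,3,0) R1=(1,3,0)
Op 10: merge R1<->R0 -> R1=(1,3,0) R0=(1,3,0)
Op 11: inc R2 by 4 -> R2=(1,0,4) value=5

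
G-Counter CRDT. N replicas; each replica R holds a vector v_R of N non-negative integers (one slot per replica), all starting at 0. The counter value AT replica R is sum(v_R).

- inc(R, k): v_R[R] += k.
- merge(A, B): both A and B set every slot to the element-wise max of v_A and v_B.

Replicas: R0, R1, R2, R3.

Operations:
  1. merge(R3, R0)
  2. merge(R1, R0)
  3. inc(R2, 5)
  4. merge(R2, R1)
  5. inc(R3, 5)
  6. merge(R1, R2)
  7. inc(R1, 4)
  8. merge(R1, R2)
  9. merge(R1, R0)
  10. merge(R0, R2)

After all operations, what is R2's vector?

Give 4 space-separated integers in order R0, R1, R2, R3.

Answer: 0 4 5 0

Derivation:
Op 1: merge R3<->R0 -> R3=(0,0,0,0) R0=(0,0,0,0)
Op 2: merge R1<->R0 -> R1=(0,0,0,0) R0=(0,0,0,0)
Op 3: inc R2 by 5 -> R2=(0,0,5,0) value=5
Op 4: merge R2<->R1 -> R2=(0,0,5,0) R1=(0,0,5,0)
Op 5: inc R3 by 5 -> R3=(0,0,0,5) value=5
Op 6: merge R1<->R2 -> R1=(0,0,5,0) R2=(0,0,5,0)
Op 7: inc R1 by 4 -> R1=(0,4,5,0) value=9
Op 8: merge R1<->R2 -> R1=(0,4,5,0) R2=(0,4,5,0)
Op 9: merge R1<->R0 -> R1=(0,4,5,0) R0=(0,4,5,0)
Op 10: merge R0<->R2 -> R0=(0,4,5,0) R2=(0,4,5,0)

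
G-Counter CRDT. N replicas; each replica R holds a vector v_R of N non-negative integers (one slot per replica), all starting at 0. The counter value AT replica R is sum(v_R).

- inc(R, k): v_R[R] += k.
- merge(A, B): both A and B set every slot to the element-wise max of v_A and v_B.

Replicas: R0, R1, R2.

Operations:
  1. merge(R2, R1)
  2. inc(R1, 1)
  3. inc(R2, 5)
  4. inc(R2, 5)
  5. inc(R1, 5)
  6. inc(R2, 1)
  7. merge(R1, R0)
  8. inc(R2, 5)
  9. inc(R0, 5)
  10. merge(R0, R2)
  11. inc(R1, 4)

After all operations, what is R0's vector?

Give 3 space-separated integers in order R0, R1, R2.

Answer: 5 6 16

Derivation:
Op 1: merge R2<->R1 -> R2=(0,0,0) R1=(0,0,0)
Op 2: inc R1 by 1 -> R1=(0,1,0) value=1
Op 3: inc R2 by 5 -> R2=(0,0,5) value=5
Op 4: inc R2 by 5 -> R2=(0,0,10) value=10
Op 5: inc R1 by 5 -> R1=(0,6,0) value=6
Op 6: inc R2 by 1 -> R2=(0,0,11) value=11
Op 7: merge R1<->R0 -> R1=(0,6,0) R0=(0,6,0)
Op 8: inc R2 by 5 -> R2=(0,0,16) value=16
Op 9: inc R0 by 5 -> R0=(5,6,0) value=11
Op 10: merge R0<->R2 -> R0=(5,6,16) R2=(5,6,16)
Op 11: inc R1 by 4 -> R1=(0,10,0) value=10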